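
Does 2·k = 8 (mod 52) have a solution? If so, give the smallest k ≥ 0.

gcd(2, 52) = 2, and 2 | 8, so solutions exist.
Divide through by 2: 1·k ≡ 4 mod 26.
1⁻¹ ≡ 1 (mod 26).
k ≡ 1·4 ≡ 4 (mod 26).
The smallest non-negative solution is k = 4.

4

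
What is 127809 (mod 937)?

377

127809 = 136×937 + 377, so 127809 ≡ 377 (mod 937).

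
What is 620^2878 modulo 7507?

By square-and-multiply:
620^1 ≡ 620 (mod 7507)
620^2 ≡ 620^2 = 384400 ≡ 1543 (mod 7507)
620^4 ≡ 1543^2 = 2380849 ≡ 1130 (mod 7507)
620^8 ≡ 1130^2 = 1276900 ≡ 710 (mod 7507)
620^16 ≡ 710^2 = 504100 ≡ 1131 (mod 7507)
620^32 ≡ 1131^2 = 1279161 ≡ 2971 (mod 7507)
620^64 ≡ 2971^2 = 8826841 ≡ 6116 (mod 7507)
620^128 ≡ 6116^2 = 37405456 ≡ 5582 (mod 7507)
620^256 ≡ 5582^2 = 31158724 ≡ 4674 (mod 7507)
620^512 ≡ 4674^2 = 21846276 ≡ 906 (mod 7507)
620^1024 ≡ 906^2 = 820836 ≡ 2573 (mod 7507)
620^2048 ≡ 2573^2 = 6620329 ≡ 6662 (mod 7507)
620^2878 = 620^2048 × 620^512 × 620^256 × 620^32 × 620^16 × 620^8 × 620^4 × 620^2 ≡ 6662 × 906 × 4674 × 2971 × 1131 × 710 × 1130 × 1543 (mod 7507).
Accumulate the product:
6662 × 906 = 6035772 ≡ 144
144 × 4674 = 673056 ≡ 4933
4933 × 2971 = 14655943 ≡ 2279
2279 × 1131 = 2577549 ≡ 2648
2648 × 710 = 1880080 ≡ 3330
3330 × 1130 = 3762900 ≡ 1893
1893 × 1543 = 2920899 ≡ 676

676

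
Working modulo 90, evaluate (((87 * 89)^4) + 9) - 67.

87 * 89 = 7743 ≡ 3 (mod 90)
(3)^4 ≡ 81 (mod 90)
81 + 9 = 90 ≡ 0 (mod 90)
0 - 67 = -67 ≡ 23 (mod 90)

23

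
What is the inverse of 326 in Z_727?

727 = 2·326 + 75
326 = 4·75 + 26
75 = 2·26 + 23
26 = 1·23 + 3
23 = 7·3 + 2
3 = 1·2 + 1
2 = 2·1 + 0
gcd(326, 727) = 1, so the inverse exists.
Back-substitute for 1:
1 = 1·3 − 1·2
  = −1·23 + 8·3
  = 8·26 − 9·23
  = −9·75 + 26·26
  = 26·326 − 113·75
  = −113·727 + 252·326
So 326⁻¹ ≡ 252 (mod 727).

252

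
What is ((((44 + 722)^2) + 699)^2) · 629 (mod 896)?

44 + 722 = 766
(766)^2 ≡ 772 (mod 896)
772 + 699 = 1471 ≡ 575 (mod 896)
(575)^2 ≡ 1 (mod 896)
1 · 629 = 629

629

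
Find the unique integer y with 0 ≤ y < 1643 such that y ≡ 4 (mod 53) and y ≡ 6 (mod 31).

53⁻¹ mod 31: 53×24 ≡ 1 (mod 31), so 53⁻¹ ≡ 24.
y = 4 + 53×((6 − 4)×24 mod 31) = 4 + 53×17 = 905.

905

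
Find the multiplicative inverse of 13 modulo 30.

Run the extended Euclidean algorithm:
30 = 2×13 + 4
13 = 3×4 + 1
4 = 4×1 + 0
gcd(13, 30) = 1, so the inverse exists.
Back-substitute for 1:
1 = 1×13 − 3×4
  = −3×30 + 7×13
So 13⁻¹ ≡ 7 (mod 30).

7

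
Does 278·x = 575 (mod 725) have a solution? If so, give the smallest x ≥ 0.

gcd(278, 725) = 1, so a unique solution mod 725 exists.
278⁻¹ ≡ 592 (mod 725).
x ≡ 592·575 ≡ 375 (mod 725).

375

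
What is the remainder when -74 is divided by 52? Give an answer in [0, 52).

-74 = -2*52 + 30, so -74 ≡ 30 (mod 52).

30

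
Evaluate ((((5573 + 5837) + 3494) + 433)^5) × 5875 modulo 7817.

1637

5573 + 5837 = 11410 ≡ 3593 (mod 7817)
3593 + 3494 = 7087
7087 + 433 = 7520
(7520)^5 ≡ 2048 (mod 7817)
2048 × 5875 = 12032000 ≡ 1637 (mod 7817)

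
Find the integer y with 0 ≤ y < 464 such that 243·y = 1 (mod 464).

By the extended Euclidean algorithm:
464 = 1·243 + 221
243 = 1·221 + 22
221 = 10·22 + 1
22 = 22·1 + 0
gcd(243, 464) = 1, so the inverse exists.
Back-substitute for 1:
1 = 1·221 − 10·22
  = −10·243 + 11·221
  = 11·464 − 21·243
So 243⁻¹ ≡ −21 ≡ 443 (mod 464).

443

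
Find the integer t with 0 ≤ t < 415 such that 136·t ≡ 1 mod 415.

By the extended Euclidean algorithm:
415 = 3*136 + 7
136 = 19*7 + 3
7 = 2*3 + 1
3 = 3*1 + 0
gcd(136, 415) = 1, so the inverse exists.
Bézout: 1 = 39*415 − 119*136.
So 136⁻¹ ≡ −119 ≡ 296 (mod 415).

296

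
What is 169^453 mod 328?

Using repeated squaring:
453 in binary is 111000101, i.e. 453 = 256 + 128 + 64 + 4 + 1.
169^1 ≡ 169 (mod 328)
169^2 ≡ 169^2 = 28561 ≡ 25 (mod 328)
169^4 ≡ 25^2 = 625 ≡ 297 (mod 328)
169^8 ≡ 297^2 = 88209 ≡ 305 (mod 328)
169^16 ≡ 305^2 = 93025 ≡ 201 (mod 328)
169^32 ≡ 201^2 = 40401 ≡ 57 (mod 328)
169^64 ≡ 57^2 = 3249 ≡ 297 (mod 328)
169^128 ≡ 297^2 = 88209 ≡ 305 (mod 328)
169^256 ≡ 305^2 = 93025 ≡ 201 (mod 328)
169^453 = 169^256 * 169^128 * 169^64 * 169^4 * 169^1 ≡ 201 * 305 * 297 * 297 * 169 (mod 328).
Accumulate the product:
201 * 305 = 61305 ≡ 297
297 * 297 = 88209 ≡ 305
305 * 297 = 90585 ≡ 57
57 * 169 = 9633 ≡ 121

121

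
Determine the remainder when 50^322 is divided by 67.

10

50^1 ≡ 50 (mod 67)
50^2 ≡ 50^2 = 2500 ≡ 21 (mod 67)
50^4 ≡ 21^2 = 441 ≡ 39 (mod 67)
50^8 ≡ 39^2 = 1521 ≡ 47 (mod 67)
50^16 ≡ 47^2 = 2209 ≡ 65 (mod 67)
50^32 ≡ 65^2 = 4225 ≡ 4 (mod 67)
50^64 ≡ 4^2 = 16 (mod 67)
50^128 ≡ 16^2 = 256 ≡ 55 (mod 67)
50^256 ≡ 55^2 = 3025 ≡ 10 (mod 67)
50^322 = 50^256 × 50^64 × 50^2 ≡ 10 × 16 × 21 (mod 67).
Accumulate the product:
10 × 16 = 160 ≡ 26
26 × 21 = 546 ≡ 10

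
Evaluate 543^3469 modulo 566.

3469 in binary is 110110001101, i.e. 3469 = 2048 + 1024 + 256 + 128 + 8 + 4 + 1.
543^1 ≡ 543 (mod 566)
543^2 ≡ 543^2 = 294849 ≡ 529 (mod 566)
543^4 ≡ 529^2 = 279841 ≡ 237 (mod 566)
543^8 ≡ 237^2 = 56169 ≡ 135 (mod 566)
543^16 ≡ 135^2 = 18225 ≡ 113 (mod 566)
543^32 ≡ 113^2 = 12769 ≡ 317 (mod 566)
543^64 ≡ 317^2 = 100489 ≡ 307 (mod 566)
543^128 ≡ 307^2 = 94249 ≡ 293 (mod 566)
543^256 ≡ 293^2 = 85849 ≡ 383 (mod 566)
543^512 ≡ 383^2 = 146689 ≡ 95 (mod 566)
543^1024 ≡ 95^2 = 9025 ≡ 535 (mod 566)
543^2048 ≡ 535^2 = 286225 ≡ 395 (mod 566)
543^3469 = 543^2048 * 543^1024 * 543^256 * 543^128 * 543^8 * 543^4 * 543^1 ≡ 395 * 535 * 383 * 293 * 135 * 237 * 543 (mod 566).
Accumulate the product:
395 * 535 = 211325 ≡ 207
207 * 383 = 79281 ≡ 41
41 * 293 = 12013 ≡ 127
127 * 135 = 17145 ≡ 165
165 * 237 = 39105 ≡ 51
51 * 543 = 27693 ≡ 525

525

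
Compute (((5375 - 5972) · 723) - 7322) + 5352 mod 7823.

5375 - 5972 = -597 ≡ 7226 (mod 7823)
7226 · 723 = 5224398 ≡ 6457 (mod 7823)
6457 - 7322 = -865 ≡ 6958 (mod 7823)
6958 + 5352 = 12310 ≡ 4487 (mod 7823)

4487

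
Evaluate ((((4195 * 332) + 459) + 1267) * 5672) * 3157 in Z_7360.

7184

4195 * 332 = 1392740 ≡ 1700 (mod 7360)
1700 + 459 = 2159
2159 + 1267 = 3426
3426 * 5672 = 19432272 ≡ 1872 (mod 7360)
1872 * 3157 = 5909904 ≡ 7184 (mod 7360)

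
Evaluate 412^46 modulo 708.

532

Compute successive squares:
46 in binary is 101110, i.e. 46 = 32 + 8 + 4 + 2.
412^1 ≡ 412 (mod 708)
412^2 ≡ 412^2 = 169744 ≡ 532 (mod 708)
412^4 ≡ 532^2 = 283024 ≡ 532 (mod 708)
412^8 ≡ 532^2 = 283024 ≡ 532 (mod 708)
412^16 ≡ 532^2 = 283024 ≡ 532 (mod 708)
412^32 ≡ 532^2 = 283024 ≡ 532 (mod 708)
412^46 = 412^32 · 412^8 · 412^4 · 412^2 ≡ 532 · 532 · 532 · 532 (mod 708).
Accumulate the product:
532 · 532 = 283024 ≡ 532
532 · 532 = 283024 ≡ 532
532 · 532 = 283024 ≡ 532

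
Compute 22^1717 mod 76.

22^1 ≡ 22 (mod 76)
22^2 ≡ 22^2 = 484 ≡ 28 (mod 76)
22^4 ≡ 28^2 = 784 ≡ 24 (mod 76)
22^8 ≡ 24^2 = 576 ≡ 44 (mod 76)
22^16 ≡ 44^2 = 1936 ≡ 36 (mod 76)
22^32 ≡ 36^2 = 1296 ≡ 4 (mod 76)
22^64 ≡ 4^2 = 16 (mod 76)
22^128 ≡ 16^2 = 256 ≡ 28 (mod 76)
22^256 ≡ 28^2 = 784 ≡ 24 (mod 76)
22^512 ≡ 24^2 = 576 ≡ 44 (mod 76)
22^1024 ≡ 44^2 = 1936 ≡ 36 (mod 76)
22^1717 = 22^1024 · 22^512 · 22^128 · 22^32 · 22^16 · 22^4 · 22^1 ≡ 36 · 44 · 28 · 4 · 36 · 24 · 22 (mod 76).
Accumulate the product:
36 · 44 = 1584 ≡ 64
64 · 28 = 1792 ≡ 44
44 · 4 = 176 ≡ 24
24 · 36 = 864 ≡ 28
28 · 24 = 672 ≡ 64
64 · 22 = 1408 ≡ 40

40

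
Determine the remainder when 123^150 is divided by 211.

58

150 in binary is 10010110, i.e. 150 = 128 + 16 + 4 + 2.
123^1 ≡ 123 (mod 211)
123^2 ≡ 123^2 = 15129 ≡ 148 (mod 211)
123^4 ≡ 148^2 = 21904 ≡ 171 (mod 211)
123^8 ≡ 171^2 = 29241 ≡ 123 (mod 211)
123^16 ≡ 123^2 = 15129 ≡ 148 (mod 211)
123^32 ≡ 148^2 = 21904 ≡ 171 (mod 211)
123^64 ≡ 171^2 = 29241 ≡ 123 (mod 211)
123^128 ≡ 123^2 = 15129 ≡ 148 (mod 211)
123^150 = 123^128 · 123^16 · 123^4 · 123^2 ≡ 148 · 148 · 171 · 148 (mod 211).
Accumulate the product:
148 · 148 = 21904 ≡ 171
171 · 171 = 29241 ≡ 123
123 · 148 = 18204 ≡ 58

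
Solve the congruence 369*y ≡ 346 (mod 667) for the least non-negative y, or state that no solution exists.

gcd(369, 667) = 1, so a unique solution mod 667 exists.
369⁻¹ ≡ 47 (mod 667).
y ≡ 47*346 ≡ 254 (mod 667).

254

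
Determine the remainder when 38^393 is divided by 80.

48

Compute successive squares:
38^1 ≡ 38 (mod 80)
38^2 ≡ 38^2 = 1444 ≡ 4 (mod 80)
38^4 ≡ 4^2 = 16 (mod 80)
38^8 ≡ 16^2 = 256 ≡ 16 (mod 80)
38^16 ≡ 16^2 = 256 ≡ 16 (mod 80)
38^32 ≡ 16^2 = 256 ≡ 16 (mod 80)
38^64 ≡ 16^2 = 256 ≡ 16 (mod 80)
38^128 ≡ 16^2 = 256 ≡ 16 (mod 80)
38^256 ≡ 16^2 = 256 ≡ 16 (mod 80)
38^393 = 38^256 · 38^128 · 38^8 · 38^1 ≡ 16 · 16 · 16 · 38 (mod 80).
Accumulate the product:
16 · 16 = 256 ≡ 16
16 · 16 = 256 ≡ 16
16 · 38 = 608 ≡ 48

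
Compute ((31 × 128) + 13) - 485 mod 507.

454

31 × 128 = 3968 ≡ 419 (mod 507)
419 + 13 = 432
432 - 485 = -53 ≡ 454 (mod 507)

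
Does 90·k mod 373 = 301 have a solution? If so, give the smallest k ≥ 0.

223

gcd(90, 373) = 1, so a unique solution mod 373 exists.
90⁻¹ ≡ 344 (mod 373).
k ≡ 344·301 ≡ 223 (mod 373).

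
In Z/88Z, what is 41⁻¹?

By the extended Euclidean algorithm:
88 = 2*41 + 6
41 = 6*6 + 5
6 = 1*5 + 1
5 = 5*1 + 0
gcd(41, 88) = 1, so the inverse exists.
Bézout: 1 = 7*88 − 15*41.
So 41⁻¹ ≡ −15 ≡ 73 (mod 88).

73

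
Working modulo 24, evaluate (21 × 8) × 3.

0

21 × 8 = 168 ≡ 0 (mod 24)
0 × 3 = 0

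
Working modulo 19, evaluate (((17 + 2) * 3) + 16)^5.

17 + 2 = 19 ≡ 0 (mod 19)
0 * 3 = 0
0 + 16 = 16
(16)^5 ≡ 4 (mod 19)

4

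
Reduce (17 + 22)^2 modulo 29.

13

17 + 22 = 39 ≡ 10 (mod 29)
(10)^2 ≡ 13 (mod 29)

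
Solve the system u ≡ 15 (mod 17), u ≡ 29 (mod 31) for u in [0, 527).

17⁻¹ mod 31: 17*11 ≡ 1 (mod 31), so 17⁻¹ ≡ 11.
u = 15 + 17*((29 − 15)*11 mod 31) = 15 + 17*30 = 525.
Check: 525 mod 17 = 15, 525 mod 31 = 29. ✓

525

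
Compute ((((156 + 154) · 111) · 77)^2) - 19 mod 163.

156 + 154 = 310 ≡ 147 (mod 163)
147 · 111 = 16317 ≡ 17 (mod 163)
17 · 77 = 1309 ≡ 5 (mod 163)
(5)^2 ≡ 25 (mod 163)
25 - 19 = 6

6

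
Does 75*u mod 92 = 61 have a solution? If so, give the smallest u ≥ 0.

83

gcd(75, 92) = 1, so a unique solution mod 92 exists.
75⁻¹ ≡ 27 (mod 92).
u ≡ 27*61 ≡ 83 (mod 92).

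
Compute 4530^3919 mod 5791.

Compute successive squares:
4530^1 ≡ 4530 (mod 5791)
4530^2 ≡ 4530^2 = 20520900 ≡ 3387 (mod 5791)
4530^4 ≡ 3387^2 = 11471769 ≡ 5589 (mod 5791)
4530^8 ≡ 5589^2 = 31236921 ≡ 267 (mod 5791)
4530^16 ≡ 267^2 = 71289 ≡ 1797 (mod 5791)
4530^32 ≡ 1797^2 = 3229209 ≡ 3622 (mod 5791)
4530^64 ≡ 3622^2 = 13118884 ≡ 2269 (mod 5791)
4530^128 ≡ 2269^2 = 5148361 ≡ 162 (mod 5791)
4530^256 ≡ 162^2 = 26244 ≡ 3080 (mod 5791)
4530^512 ≡ 3080^2 = 9486400 ≡ 742 (mod 5791)
4530^1024 ≡ 742^2 = 550564 ≡ 419 (mod 5791)
4530^2048 ≡ 419^2 = 175561 ≡ 1831 (mod 5791)
4530^3919 = 4530^2048 * 4530^1024 * 4530^512 * 4530^256 * 4530^64 * 4530^8 * 4530^4 * 4530^2 * 4530^1 ≡ 1831 * 419 * 742 * 3080 * 2269 * 267 * 5589 * 3387 * 4530 (mod 5791).
Accumulate the product:
1831 * 419 = 767189 ≡ 2777
2777 * 742 = 2060534 ≡ 4729
4729 * 3080 = 14565320 ≡ 955
955 * 2269 = 2166895 ≡ 1061
1061 * 267 = 283287 ≡ 5319
5319 * 5589 = 29727891 ≡ 2688
2688 * 3387 = 9104256 ≡ 804
804 * 4530 = 3642120 ≡ 5372

5372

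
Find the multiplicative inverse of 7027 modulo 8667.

By the extended Euclidean algorithm:
8667 = 1·7027 + 1640
7027 = 4·1640 + 467
1640 = 3·467 + 239
467 = 1·239 + 228
239 = 1·228 + 11
228 = 20·11 + 8
11 = 1·8 + 3
8 = 2·3 + 2
3 = 1·2 + 1
2 = 2·1 + 0
gcd(7027, 8667) = 1, so the inverse exists.
Bézout: 1 = 2558·8667 − 3155·7027.
So 7027⁻¹ ≡ −3155 ≡ 5512 (mod 8667).

5512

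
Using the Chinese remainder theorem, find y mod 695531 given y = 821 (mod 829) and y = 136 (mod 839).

405373

829⁻¹ mod 839: 829×755 ≡ 1 (mod 839), so 829⁻¹ ≡ 755.
y = 821 + 829×((136 − 821)×755 mod 839) = 821 + 829×488 = 405373.
Check: 405373 mod 829 = 821, 405373 mod 839 = 136. ✓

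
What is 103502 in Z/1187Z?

103502 = 87×1187 + 233, so 103502 ≡ 233 (mod 1187).

233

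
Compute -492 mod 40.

-492 = -13*40 + 28, so -492 ≡ 28 (mod 40).

28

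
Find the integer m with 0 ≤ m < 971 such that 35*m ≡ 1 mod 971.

111

Apply the Euclidean algorithm and back-substitute:
971 = 27*35 + 26
35 = 1*26 + 9
26 = 2*9 + 8
9 = 1*8 + 1
8 = 8*1 + 0
gcd(35, 971) = 1, so the inverse exists.
Bézout: 1 = −4*971 + 111*35.
So 35⁻¹ ≡ 111 (mod 971).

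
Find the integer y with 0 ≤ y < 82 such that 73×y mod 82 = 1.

9

Run the extended Euclidean algorithm:
82 = 1*73 + 9
73 = 8*9 + 1
9 = 9*1 + 0
gcd(73, 82) = 1, so the inverse exists.
Back-substitute for 1:
1 = 1*73 − 8*9
  = −8*82 + 9*73
So 73⁻¹ ≡ 9 (mod 82).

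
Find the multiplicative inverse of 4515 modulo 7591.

By the extended Euclidean algorithm:
7591 = 1×4515 + 3076
4515 = 1×3076 + 1439
3076 = 2×1439 + 198
1439 = 7×198 + 53
198 = 3×53 + 39
53 = 1×39 + 14
39 = 2×14 + 11
14 = 1×11 + 3
11 = 3×3 + 2
3 = 1×2 + 1
2 = 2×1 + 0
gcd(4515, 7591) = 1, so the inverse exists.
Bézout: 1 = −1619×7591 + 2722×4515.
So 4515⁻¹ ≡ 2722 (mod 7591).

2722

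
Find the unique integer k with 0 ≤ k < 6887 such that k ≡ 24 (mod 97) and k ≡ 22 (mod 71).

5844

97⁻¹ mod 71: 97·41 ≡ 1 (mod 71), so 97⁻¹ ≡ 41.
k = 24 + 97·((22 − 24)·41 mod 71) = 24 + 97·60 = 5844.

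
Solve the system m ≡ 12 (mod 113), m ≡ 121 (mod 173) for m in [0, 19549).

17075

113⁻¹ mod 173: 113·49 ≡ 1 (mod 173), so 113⁻¹ ≡ 49.
m = 12 + 113·((121 − 12)·49 mod 173) = 12 + 113·151 = 17075.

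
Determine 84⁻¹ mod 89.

71

Run the extended Euclidean algorithm:
89 = 1*84 + 5
84 = 16*5 + 4
5 = 1*4 + 1
4 = 4*1 + 0
gcd(84, 89) = 1, so the inverse exists.
Back-substitute for 1:
1 = 1*5 − 1*4
  = −1*84 + 17*5
  = 17*89 − 18*84
So 84⁻¹ ≡ −18 ≡ 71 (mod 89).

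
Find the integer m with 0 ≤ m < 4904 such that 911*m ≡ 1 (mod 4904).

Run the extended Euclidean algorithm:
4904 = 5*911 + 349
911 = 2*349 + 213
349 = 1*213 + 136
213 = 1*136 + 77
136 = 1*77 + 59
77 = 1*59 + 18
59 = 3*18 + 5
18 = 3*5 + 3
5 = 1*3 + 2
3 = 1*2 + 1
2 = 2*1 + 0
gcd(911, 4904) = 1, so the inverse exists.
Back-substitute for 1:
1 = 1*3 − 1*2
  = −1*5 + 2*3
  = 2*18 − 7*5
  = −7*59 + 23*18
  = 23*77 − 30*59
  = −30*136 + 53*77
  = 53*213 − 83*136
  = −83*349 + 136*213
  = 136*911 − 355*349
  = −355*4904 + 1911*911
So 911⁻¹ ≡ 1911 (mod 4904).

1911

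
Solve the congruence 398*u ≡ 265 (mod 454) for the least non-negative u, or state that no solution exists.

no solution

gcd(398, 454) = 2, and 2 does not divide 265.
So the congruence has no solution.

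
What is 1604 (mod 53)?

1604 = 30×53 + 14, so 1604 ≡ 14 (mod 53).

14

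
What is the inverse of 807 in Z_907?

Apply the Euclidean algorithm and back-substitute:
907 = 1×807 + 100
807 = 8×100 + 7
100 = 14×7 + 2
7 = 3×2 + 1
2 = 2×1 + 0
gcd(807, 907) = 1, so the inverse exists.
Back-substitute for 1:
1 = 1×7 − 3×2
  = −3×100 + 43×7
  = 43×807 − 347×100
  = −347×907 + 390×807
So 807⁻¹ ≡ 390 (mod 907).

390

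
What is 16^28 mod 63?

16

28 in binary is 11100, i.e. 28 = 16 + 8 + 4.
16^1 ≡ 16 (mod 63)
16^2 ≡ 16^2 = 256 ≡ 4 (mod 63)
16^4 ≡ 4^2 = 16 (mod 63)
16^8 ≡ 16^2 = 256 ≡ 4 (mod 63)
16^16 ≡ 4^2 = 16 (mod 63)
16^28 = 16^16 * 16^8 * 16^4 ≡ 16 * 4 * 16 (mod 63).
Accumulate the product:
16 * 4 = 64 ≡ 1
1 * 16 = 16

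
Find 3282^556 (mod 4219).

Compute successive squares:
3282^1 ≡ 3282 (mod 4219)
3282^2 ≡ 3282^2 = 10771524 ≡ 417 (mod 4219)
3282^4 ≡ 417^2 = 173889 ≡ 910 (mod 4219)
3282^8 ≡ 910^2 = 828100 ≡ 1176 (mod 4219)
3282^16 ≡ 1176^2 = 1382976 ≡ 3363 (mod 4219)
3282^32 ≡ 3363^2 = 11309769 ≡ 2849 (mod 4219)
3282^64 ≡ 2849^2 = 8116801 ≡ 3664 (mod 4219)
3282^128 ≡ 3664^2 = 13424896 ≡ 38 (mod 4219)
3282^256 ≡ 38^2 = 1444 (mod 4219)
3282^512 ≡ 1444^2 = 2085136 ≡ 950 (mod 4219)
3282^556 = 3282^512 * 3282^32 * 3282^8 * 3282^4 ≡ 950 * 2849 * 1176 * 910 (mod 4219).
Accumulate the product:
950 * 2849 = 2706550 ≡ 2171
2171 * 1176 = 2553096 ≡ 601
601 * 910 = 546910 ≡ 2659

2659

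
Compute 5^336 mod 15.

10

5^1 ≡ 5 (mod 15)
5^2 ≡ 5^2 = 25 ≡ 10 (mod 15)
5^4 ≡ 10^2 = 100 ≡ 10 (mod 15)
5^8 ≡ 10^2 = 100 ≡ 10 (mod 15)
5^16 ≡ 10^2 = 100 ≡ 10 (mod 15)
5^32 ≡ 10^2 = 100 ≡ 10 (mod 15)
5^64 ≡ 10^2 = 100 ≡ 10 (mod 15)
5^128 ≡ 10^2 = 100 ≡ 10 (mod 15)
5^256 ≡ 10^2 = 100 ≡ 10 (mod 15)
5^336 = 5^256 · 5^64 · 5^16 ≡ 10 · 10 · 10 (mod 15).
Accumulate the product:
10 · 10 = 100 ≡ 10
10 · 10 = 100 ≡ 10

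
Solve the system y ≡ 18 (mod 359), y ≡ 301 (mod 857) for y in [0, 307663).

359⁻¹ mod 857: 359·783 ≡ 1 (mod 857), so 359⁻¹ ≡ 783.
y = 18 + 359·((301 − 18)·783 mod 857) = 18 + 359·483 = 173415.

173415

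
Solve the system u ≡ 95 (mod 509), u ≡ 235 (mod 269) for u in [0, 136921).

11802

509⁻¹ mod 269: 509·102 ≡ 1 (mod 269), so 509⁻¹ ≡ 102.
u = 95 + 509·((235 − 95)·102 mod 269) = 95 + 509·23 = 11802.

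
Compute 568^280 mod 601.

Using repeated squaring:
568^1 ≡ 568 (mod 601)
568^2 ≡ 568^2 = 322624 ≡ 488 (mod 601)
568^4 ≡ 488^2 = 238144 ≡ 148 (mod 601)
568^8 ≡ 148^2 = 21904 ≡ 268 (mod 601)
568^16 ≡ 268^2 = 71824 ≡ 305 (mod 601)
568^32 ≡ 305^2 = 93025 ≡ 471 (mod 601)
568^64 ≡ 471^2 = 221841 ≡ 72 (mod 601)
568^128 ≡ 72^2 = 5184 ≡ 376 (mod 601)
568^256 ≡ 376^2 = 141376 ≡ 141 (mod 601)
568^280 = 568^256 * 568^16 * 568^8 ≡ 141 * 305 * 268 (mod 601).
Accumulate the product:
141 * 305 = 43005 ≡ 334
334 * 268 = 89512 ≡ 564

564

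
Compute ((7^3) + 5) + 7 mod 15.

10

(7)^3 ≡ 13 (mod 15)
13 + 5 = 18 ≡ 3 (mod 15)
3 + 7 = 10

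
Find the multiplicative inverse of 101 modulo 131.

48

Apply the Euclidean algorithm and back-substitute:
131 = 1*101 + 30
101 = 3*30 + 11
30 = 2*11 + 8
11 = 1*8 + 3
8 = 2*3 + 2
3 = 1*2 + 1
2 = 2*1 + 0
gcd(101, 131) = 1, so the inverse exists.
Bézout: 1 = −37*131 + 48*101.
So 101⁻¹ ≡ 48 (mod 131).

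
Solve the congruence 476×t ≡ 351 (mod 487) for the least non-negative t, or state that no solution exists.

278

gcd(476, 487) = 1, so a unique solution mod 487 exists.
476⁻¹ ≡ 177 (mod 487).
t ≡ 177×351 ≡ 278 (mod 487).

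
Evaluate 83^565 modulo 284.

565 in binary is 1000110101, i.e. 565 = 512 + 32 + 16 + 4 + 1.
83^1 ≡ 83 (mod 284)
83^2 ≡ 83^2 = 6889 ≡ 73 (mod 284)
83^4 ≡ 73^2 = 5329 ≡ 217 (mod 284)
83^8 ≡ 217^2 = 47089 ≡ 229 (mod 284)
83^16 ≡ 229^2 = 52441 ≡ 185 (mod 284)
83^32 ≡ 185^2 = 34225 ≡ 145 (mod 284)
83^64 ≡ 145^2 = 21025 ≡ 9 (mod 284)
83^128 ≡ 9^2 = 81 (mod 284)
83^256 ≡ 81^2 = 6561 ≡ 29 (mod 284)
83^512 ≡ 29^2 = 841 ≡ 273 (mod 284)
83^565 = 83^512 × 83^32 × 83^16 × 83^4 × 83^1 ≡ 273 × 145 × 185 × 217 × 83 (mod 284).
Accumulate the product:
273 × 145 = 39585 ≡ 109
109 × 185 = 20165 ≡ 1
1 × 217 = 217
217 × 83 = 18011 ≡ 119

119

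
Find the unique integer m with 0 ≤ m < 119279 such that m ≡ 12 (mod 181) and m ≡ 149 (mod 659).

181⁻¹ mod 659: 181·142 ≡ 1 (mod 659), so 181⁻¹ ≡ 142.
m = 12 + 181·((149 − 12)·142 mod 659) = 12 + 181·343 = 62095.

62095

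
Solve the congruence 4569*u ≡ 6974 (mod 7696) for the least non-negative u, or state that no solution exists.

gcd(4569, 7696) = 1, so a unique solution mod 7696 exists.
4569⁻¹ ≡ 5289 (mod 7696).
u ≡ 5289*6974 ≡ 6254 (mod 7696).

6254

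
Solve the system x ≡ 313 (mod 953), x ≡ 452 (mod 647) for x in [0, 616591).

953⁻¹ mod 647: 953*573 ≡ 1 (mod 647), so 953⁻¹ ≡ 573.
x = 313 + 953*((452 − 313)*573 mod 647) = 313 + 953*66 = 63211.
Check: 63211 mod 953 = 313, 63211 mod 647 = 452. ✓

63211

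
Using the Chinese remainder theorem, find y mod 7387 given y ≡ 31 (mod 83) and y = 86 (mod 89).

5426

83⁻¹ mod 89: 83×74 ≡ 1 (mod 89), so 83⁻¹ ≡ 74.
y = 31 + 83×((86 − 31)×74 mod 89) = 31 + 83×65 = 5426.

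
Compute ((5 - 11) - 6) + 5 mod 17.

5 - 11 = -6 ≡ 11 (mod 17)
11 - 6 = 5
5 + 5 = 10

10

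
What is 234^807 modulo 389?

189

By square-and-multiply:
807 in binary is 1100100111, i.e. 807 = 512 + 256 + 32 + 4 + 2 + 1.
234^1 ≡ 234 (mod 389)
234^2 ≡ 234^2 = 54756 ≡ 296 (mod 389)
234^4 ≡ 296^2 = 87616 ≡ 91 (mod 389)
234^8 ≡ 91^2 = 8281 ≡ 112 (mod 389)
234^16 ≡ 112^2 = 12544 ≡ 96 (mod 389)
234^32 ≡ 96^2 = 9216 ≡ 269 (mod 389)
234^64 ≡ 269^2 = 72361 ≡ 7 (mod 389)
234^128 ≡ 7^2 = 49 (mod 389)
234^256 ≡ 49^2 = 2401 ≡ 67 (mod 389)
234^512 ≡ 67^2 = 4489 ≡ 210 (mod 389)
234^807 = 234^512 × 234^256 × 234^32 × 234^4 × 234^2 × 234^1 ≡ 210 × 67 × 269 × 91 × 296 × 234 (mod 389).
Accumulate the product:
210 × 67 = 14070 ≡ 66
66 × 269 = 17754 ≡ 249
249 × 91 = 22659 ≡ 97
97 × 296 = 28712 ≡ 315
315 × 234 = 73710 ≡ 189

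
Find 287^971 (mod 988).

971 in binary is 1111001011, i.e. 971 = 512 + 256 + 128 + 64 + 8 + 2 + 1.
287^1 ≡ 287 (mod 988)
287^2 ≡ 287^2 = 82369 ≡ 365 (mod 988)
287^4 ≡ 365^2 = 133225 ≡ 833 (mod 988)
287^8 ≡ 833^2 = 693889 ≡ 313 (mod 988)
287^16 ≡ 313^2 = 97969 ≡ 157 (mod 988)
287^32 ≡ 157^2 = 24649 ≡ 937 (mod 988)
287^64 ≡ 937^2 = 877969 ≡ 625 (mod 988)
287^128 ≡ 625^2 = 390625 ≡ 365 (mod 988)
287^256 ≡ 365^2 = 133225 ≡ 833 (mod 988)
287^512 ≡ 833^2 = 693889 ≡ 313 (mod 988)
287^971 = 287^512 × 287^256 × 287^128 × 287^64 × 287^8 × 287^2 × 287^1 ≡ 313 × 833 × 365 × 625 × 313 × 365 × 287 (mod 988).
Accumulate the product:
313 × 833 = 260729 ≡ 885
885 × 365 = 323025 ≡ 937
937 × 625 = 585625 ≡ 729
729 × 313 = 228177 ≡ 937
937 × 365 = 342005 ≡ 157
157 × 287 = 45059 ≡ 599

599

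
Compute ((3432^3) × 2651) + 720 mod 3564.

(3432)^3 ≡ 2376 (mod 3564)
2376 × 2651 = 6298776 ≡ 1188 (mod 3564)
1188 + 720 = 1908

1908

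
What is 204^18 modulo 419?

343

18 in binary is 10010, i.e. 18 = 16 + 2.
204^1 ≡ 204 (mod 419)
204^2 ≡ 204^2 = 41616 ≡ 135 (mod 419)
204^4 ≡ 135^2 = 18225 ≡ 208 (mod 419)
204^8 ≡ 208^2 = 43264 ≡ 107 (mod 419)
204^16 ≡ 107^2 = 11449 ≡ 136 (mod 419)
204^18 = 204^16 · 204^2 ≡ 136 · 135 (mod 419).
136 · 135 = 18360 ≡ 343 (mod 419).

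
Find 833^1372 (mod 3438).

769

By square-and-multiply:
1372 in binary is 10101011100, i.e. 1372 = 1024 + 256 + 64 + 16 + 8 + 4.
833^1 ≡ 833 (mod 3438)
833^2 ≡ 833^2 = 693889 ≡ 2851 (mod 3438)
833^4 ≡ 2851^2 = 8128201 ≡ 769 (mod 3438)
833^8 ≡ 769^2 = 591361 ≡ 25 (mod 3438)
833^16 ≡ 25^2 = 625 (mod 3438)
833^32 ≡ 625^2 = 390625 ≡ 2131 (mod 3438)
833^64 ≡ 2131^2 = 4541161 ≡ 3001 (mod 3438)
833^128 ≡ 3001^2 = 9006001 ≡ 1879 (mod 3438)
833^256 ≡ 1879^2 = 3530641 ≡ 3253 (mod 3438)
833^512 ≡ 3253^2 = 10582009 ≡ 3283 (mod 3438)
833^1024 ≡ 3283^2 = 10778089 ≡ 3397 (mod 3438)
833^1372 = 833^1024 * 833^256 * 833^64 * 833^16 * 833^8 * 833^4 ≡ 3397 * 3253 * 3001 * 625 * 25 * 769 (mod 3438).
Accumulate the product:
3397 * 3253 = 11050441 ≡ 709
709 * 3001 = 2127709 ≡ 3025
3025 * 625 = 1890625 ≡ 3163
3163 * 25 = 79075 ≡ 1
1 * 769 = 769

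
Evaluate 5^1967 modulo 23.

1967 in binary is 11110101111, i.e. 1967 = 1024 + 512 + 256 + 128 + 32 + 8 + 4 + 2 + 1.
5^1 ≡ 5 (mod 23)
5^2 ≡ 5^2 = 25 ≡ 2 (mod 23)
5^4 ≡ 2^2 = 4 (mod 23)
5^8 ≡ 4^2 = 16 (mod 23)
5^16 ≡ 16^2 = 256 ≡ 3 (mod 23)
5^32 ≡ 3^2 = 9 (mod 23)
5^64 ≡ 9^2 = 81 ≡ 12 (mod 23)
5^128 ≡ 12^2 = 144 ≡ 6 (mod 23)
5^256 ≡ 6^2 = 36 ≡ 13 (mod 23)
5^512 ≡ 13^2 = 169 ≡ 8 (mod 23)
5^1024 ≡ 8^2 = 64 ≡ 18 (mod 23)
5^1967 = 5^1024 × 5^512 × 5^256 × 5^128 × 5^32 × 5^8 × 5^4 × 5^2 × 5^1 ≡ 18 × 8 × 13 × 6 × 9 × 16 × 4 × 2 × 5 (mod 23).
Accumulate the product:
18 × 8 = 144 ≡ 6
6 × 13 = 78 ≡ 9
9 × 6 = 54 ≡ 8
8 × 9 = 72 ≡ 3
3 × 16 = 48 ≡ 2
2 × 4 = 8
8 × 2 = 16
16 × 5 = 80 ≡ 11

11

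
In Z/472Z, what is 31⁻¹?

By the extended Euclidean algorithm:
472 = 15×31 + 7
31 = 4×7 + 3
7 = 2×3 + 1
3 = 3×1 + 0
gcd(31, 472) = 1, so the inverse exists.
Bézout: 1 = 9×472 − 137×31.
So 31⁻¹ ≡ −137 ≡ 335 (mod 472).

335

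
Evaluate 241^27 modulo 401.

73

Using repeated squaring:
27 in binary is 11011, i.e. 27 = 16 + 8 + 2 + 1.
241^1 ≡ 241 (mod 401)
241^2 ≡ 241^2 = 58081 ≡ 337 (mod 401)
241^4 ≡ 337^2 = 113569 ≡ 86 (mod 401)
241^8 ≡ 86^2 = 7396 ≡ 178 (mod 401)
241^16 ≡ 178^2 = 31684 ≡ 5 (mod 401)
241^27 = 241^16 · 241^8 · 241^2 · 241^1 ≡ 5 · 178 · 337 · 241 (mod 401).
Accumulate the product:
5 · 178 = 890 ≡ 88
88 · 337 = 29656 ≡ 383
383 · 241 = 92303 ≡ 73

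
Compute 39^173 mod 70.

By square-and-multiply:
173 in binary is 10101101, i.e. 173 = 128 + 32 + 8 + 4 + 1.
39^1 ≡ 39 (mod 70)
39^2 ≡ 39^2 = 1521 ≡ 51 (mod 70)
39^4 ≡ 51^2 = 2601 ≡ 11 (mod 70)
39^8 ≡ 11^2 = 121 ≡ 51 (mod 70)
39^16 ≡ 51^2 = 2601 ≡ 11 (mod 70)
39^32 ≡ 11^2 = 121 ≡ 51 (mod 70)
39^64 ≡ 51^2 = 2601 ≡ 11 (mod 70)
39^128 ≡ 11^2 = 121 ≡ 51 (mod 70)
39^173 = 39^128 × 39^32 × 39^8 × 39^4 × 39^1 ≡ 51 × 51 × 51 × 11 × 39 (mod 70).
Accumulate the product:
51 × 51 = 2601 ≡ 11
11 × 51 = 561 ≡ 1
1 × 11 = 11
11 × 39 = 429 ≡ 9

9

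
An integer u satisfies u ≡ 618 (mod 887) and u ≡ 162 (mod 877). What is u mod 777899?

887⁻¹ mod 877: 887·614 ≡ 1 (mod 877), so 887⁻¹ ≡ 614.
u = 618 + 887·((162 − 618)·614 mod 877) = 618 + 887·656 = 582490.

582490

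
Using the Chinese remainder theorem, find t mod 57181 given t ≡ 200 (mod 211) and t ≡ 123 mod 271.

211⁻¹ mod 271: 211×140 ≡ 1 (mod 271), so 211⁻¹ ≡ 140.
t = 200 + 211×((123 − 200)×140 mod 271) = 200 + 211×60 = 12860.

12860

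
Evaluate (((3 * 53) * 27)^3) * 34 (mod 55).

38

3 * 53 = 159 ≡ 49 (mod 55)
49 * 27 = 1323 ≡ 3 (mod 55)
(3)^3 ≡ 27 (mod 55)
27 * 34 = 918 ≡ 38 (mod 55)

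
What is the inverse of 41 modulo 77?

62

77 = 1*41 + 36
41 = 1*36 + 5
36 = 7*5 + 1
5 = 5*1 + 0
gcd(41, 77) = 1, so the inverse exists.
Bézout: 1 = 8*77 − 15*41.
So 41⁻¹ ≡ −15 ≡ 62 (mod 77).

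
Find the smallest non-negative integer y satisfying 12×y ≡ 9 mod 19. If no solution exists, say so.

gcd(12, 19) = 1, so a unique solution mod 19 exists.
12⁻¹ ≡ 8 (mod 19).
y ≡ 8×9 ≡ 15 (mod 19).

15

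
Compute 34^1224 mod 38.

20

Compute successive squares:
34^1 ≡ 34 (mod 38)
34^2 ≡ 34^2 = 1156 ≡ 16 (mod 38)
34^4 ≡ 16^2 = 256 ≡ 28 (mod 38)
34^8 ≡ 28^2 = 784 ≡ 24 (mod 38)
34^16 ≡ 24^2 = 576 ≡ 6 (mod 38)
34^32 ≡ 6^2 = 36 (mod 38)
34^64 ≡ 36^2 = 1296 ≡ 4 (mod 38)
34^128 ≡ 4^2 = 16 (mod 38)
34^256 ≡ 16^2 = 256 ≡ 28 (mod 38)
34^512 ≡ 28^2 = 784 ≡ 24 (mod 38)
34^1024 ≡ 24^2 = 576 ≡ 6 (mod 38)
34^1224 = 34^1024 · 34^128 · 34^64 · 34^8 ≡ 6 · 16 · 4 · 24 (mod 38).
Accumulate the product:
6 · 16 = 96 ≡ 20
20 · 4 = 80 ≡ 4
4 · 24 = 96 ≡ 20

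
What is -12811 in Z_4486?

-12811 = -3·4486 + 647, so -12811 ≡ 647 (mod 4486).

647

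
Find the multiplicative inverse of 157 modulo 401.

212

Run the extended Euclidean algorithm:
401 = 2*157 + 87
157 = 1*87 + 70
87 = 1*70 + 17
70 = 4*17 + 2
17 = 8*2 + 1
2 = 2*1 + 0
gcd(157, 401) = 1, so the inverse exists.
Back-substitute for 1:
1 = 1*17 − 8*2
  = −8*70 + 33*17
  = 33*87 − 41*70
  = −41*157 + 74*87
  = 74*401 − 189*157
So 157⁻¹ ≡ −189 ≡ 212 (mod 401).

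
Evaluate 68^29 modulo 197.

68

By square-and-multiply:
29 in binary is 11101, i.e. 29 = 16 + 8 + 4 + 1.
68^1 ≡ 68 (mod 197)
68^2 ≡ 68^2 = 4624 ≡ 93 (mod 197)
68^4 ≡ 93^2 = 8649 ≡ 178 (mod 197)
68^8 ≡ 178^2 = 31684 ≡ 164 (mod 197)
68^16 ≡ 164^2 = 26896 ≡ 104 (mod 197)
68^29 = 68^16 × 68^8 × 68^4 × 68^1 ≡ 104 × 164 × 178 × 68 (mod 197).
Accumulate the product:
104 × 164 = 17056 ≡ 114
114 × 178 = 20292 ≡ 1
1 × 68 = 68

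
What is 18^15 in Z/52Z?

15 in binary is 1111, i.e. 15 = 8 + 4 + 2 + 1.
18^1 ≡ 18 (mod 52)
18^2 ≡ 18^2 = 324 ≡ 12 (mod 52)
18^4 ≡ 12^2 = 144 ≡ 40 (mod 52)
18^8 ≡ 40^2 = 1600 ≡ 40 (mod 52)
18^15 = 18^8 · 18^4 · 18^2 · 18^1 ≡ 40 · 40 · 12 · 18 (mod 52).
Accumulate the product:
40 · 40 = 1600 ≡ 40
40 · 12 = 480 ≡ 12
12 · 18 = 216 ≡ 8

8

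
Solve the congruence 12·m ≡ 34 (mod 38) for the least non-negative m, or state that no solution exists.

gcd(12, 38) = 2, and 2 | 34, so solutions exist.
Divide through by 2: 6·m = 17 (mod 19).
6⁻¹ ≡ 16 (mod 19).
m ≡ 16·17 ≡ 6 (mod 19).
The smallest non-negative solution is m = 6.

6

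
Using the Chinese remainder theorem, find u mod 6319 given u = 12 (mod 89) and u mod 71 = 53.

1970

89⁻¹ mod 71: 89·4 ≡ 1 (mod 71), so 89⁻¹ ≡ 4.
u = 12 + 89·((53 − 12)·4 mod 71) = 12 + 89·22 = 1970.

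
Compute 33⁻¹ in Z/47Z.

10

47 = 1·33 + 14
33 = 2·14 + 5
14 = 2·5 + 4
5 = 1·4 + 1
4 = 4·1 + 0
gcd(33, 47) = 1, so the inverse exists.
Back-substitute for 1:
1 = 1·5 − 1·4
  = −1·14 + 3·5
  = 3·33 − 7·14
  = −7·47 + 10·33
So 33⁻¹ ≡ 10 (mod 47).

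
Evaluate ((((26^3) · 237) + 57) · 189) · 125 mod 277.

(26)^3 ≡ 125 (mod 277)
125 · 237 = 29625 ≡ 263 (mod 277)
263 + 57 = 320 ≡ 43 (mod 277)
43 · 189 = 8127 ≡ 94 (mod 277)
94 · 125 = 11750 ≡ 116 (mod 277)

116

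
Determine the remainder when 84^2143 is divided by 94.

36

Compute successive squares:
84^1 ≡ 84 (mod 94)
84^2 ≡ 84^2 = 7056 ≡ 6 (mod 94)
84^4 ≡ 6^2 = 36 (mod 94)
84^8 ≡ 36^2 = 1296 ≡ 74 (mod 94)
84^16 ≡ 74^2 = 5476 ≡ 24 (mod 94)
84^32 ≡ 24^2 = 576 ≡ 12 (mod 94)
84^64 ≡ 12^2 = 144 ≡ 50 (mod 94)
84^128 ≡ 50^2 = 2500 ≡ 56 (mod 94)
84^256 ≡ 56^2 = 3136 ≡ 34 (mod 94)
84^512 ≡ 34^2 = 1156 ≡ 28 (mod 94)
84^1024 ≡ 28^2 = 784 ≡ 32 (mod 94)
84^2048 ≡ 32^2 = 1024 ≡ 84 (mod 94)
84^2143 = 84^2048 * 84^64 * 84^16 * 84^8 * 84^4 * 84^2 * 84^1 ≡ 84 * 50 * 24 * 74 * 36 * 6 * 84 (mod 94).
Accumulate the product:
84 * 50 = 4200 ≡ 64
64 * 24 = 1536 ≡ 32
32 * 74 = 2368 ≡ 18
18 * 36 = 648 ≡ 84
84 * 6 = 504 ≡ 34
34 * 84 = 2856 ≡ 36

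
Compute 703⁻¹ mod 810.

Apply the Euclidean algorithm and back-substitute:
810 = 1·703 + 107
703 = 6·107 + 61
107 = 1·61 + 46
61 = 1·46 + 15
46 = 3·15 + 1
15 = 15·1 + 0
gcd(703, 810) = 1, so the inverse exists.
Back-substitute for 1:
1 = 1·46 − 3·15
  = −3·61 + 4·46
  = 4·107 − 7·61
  = −7·703 + 46·107
  = 46·810 − 53·703
So 703⁻¹ ≡ −53 ≡ 757 (mod 810).

757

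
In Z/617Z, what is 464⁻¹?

Apply the Euclidean algorithm and back-substitute:
617 = 1·464 + 153
464 = 3·153 + 5
153 = 30·5 + 3
5 = 1·3 + 2
3 = 1·2 + 1
2 = 2·1 + 0
gcd(464, 617) = 1, so the inverse exists.
Back-substitute for 1:
1 = 1·3 − 1·2
  = −1·5 + 2·3
  = 2·153 − 61·5
  = −61·464 + 185·153
  = 185·617 − 246·464
So 464⁻¹ ≡ −246 ≡ 371 (mod 617).

371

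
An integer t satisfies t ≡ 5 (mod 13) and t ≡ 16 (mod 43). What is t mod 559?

13⁻¹ mod 43: 13×10 ≡ 1 (mod 43), so 13⁻¹ ≡ 10.
t = 5 + 13×((16 − 5)×10 mod 43) = 5 + 13×24 = 317.

317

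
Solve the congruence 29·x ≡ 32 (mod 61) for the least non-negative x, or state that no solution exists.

gcd(29, 61) = 1, so a unique solution mod 61 exists.
29⁻¹ ≡ 40 (mod 61).
x ≡ 40·32 ≡ 60 (mod 61).

60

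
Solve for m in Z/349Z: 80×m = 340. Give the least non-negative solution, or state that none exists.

266

gcd(80, 349) = 1, so a unique solution mod 349 exists.
80⁻¹ ≡ 48 (mod 349).
m ≡ 48×340 ≡ 266 (mod 349).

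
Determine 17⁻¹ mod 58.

41

Run the extended Euclidean algorithm:
58 = 3×17 + 7
17 = 2×7 + 3
7 = 2×3 + 1
3 = 3×1 + 0
gcd(17, 58) = 1, so the inverse exists.
Back-substitute for 1:
1 = 1×7 − 2×3
  = −2×17 + 5×7
  = 5×58 − 17×17
So 17⁻¹ ≡ −17 ≡ 41 (mod 58).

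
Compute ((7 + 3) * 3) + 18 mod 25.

23

7 + 3 = 10
10 * 3 = 30 ≡ 5 (mod 25)
5 + 18 = 23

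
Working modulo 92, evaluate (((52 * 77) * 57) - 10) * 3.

82

52 * 77 = 4004 ≡ 48 (mod 92)
48 * 57 = 2736 ≡ 68 (mod 92)
68 - 10 = 58
58 * 3 = 174 ≡ 82 (mod 92)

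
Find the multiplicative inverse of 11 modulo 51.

Apply the Euclidean algorithm and back-substitute:
51 = 4*11 + 7
11 = 1*7 + 4
7 = 1*4 + 3
4 = 1*3 + 1
3 = 3*1 + 0
gcd(11, 51) = 1, so the inverse exists.
Bézout: 1 = −3*51 + 14*11.
So 11⁻¹ ≡ 14 (mod 51).

14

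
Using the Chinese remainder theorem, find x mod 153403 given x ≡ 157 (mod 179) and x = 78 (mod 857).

179⁻¹ mod 857: 179*158 ≡ 1 (mod 857), so 179⁻¹ ≡ 158.
x = 157 + 179*((78 − 157)*158 mod 857) = 157 + 179*373 = 66924.

66924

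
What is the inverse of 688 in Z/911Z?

192

By the extended Euclidean algorithm:
911 = 1*688 + 223
688 = 3*223 + 19
223 = 11*19 + 14
19 = 1*14 + 5
14 = 2*5 + 4
5 = 1*4 + 1
4 = 4*1 + 0
gcd(688, 911) = 1, so the inverse exists.
Back-substitute for 1:
1 = 1*5 − 1*4
  = −1*14 + 3*5
  = 3*19 − 4*14
  = −4*223 + 47*19
  = 47*688 − 145*223
  = −145*911 + 192*688
So 688⁻¹ ≡ 192 (mod 911).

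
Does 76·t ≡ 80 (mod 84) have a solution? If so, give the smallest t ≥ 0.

11

gcd(76, 84) = 4, and 4 | 80, so solutions exist.
Divide through by 4: 19·t ≡ 20 mod 21.
19⁻¹ ≡ 10 (mod 21).
t ≡ 10·20 ≡ 11 (mod 21).
The smallest non-negative solution is t = 11.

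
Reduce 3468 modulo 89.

3468 = 38·89 + 86, so 3468 ≡ 86 (mod 89).

86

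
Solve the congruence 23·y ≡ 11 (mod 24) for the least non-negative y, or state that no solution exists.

13

gcd(23, 24) = 1, so a unique solution mod 24 exists.
23⁻¹ ≡ 23 (mod 24).
y ≡ 23·11 ≡ 13 (mod 24).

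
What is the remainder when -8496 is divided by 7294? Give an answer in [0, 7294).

6092

-8496 = -2×7294 + 6092, so -8496 ≡ 6092 (mod 7294).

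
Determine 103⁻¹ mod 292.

275

By the extended Euclidean algorithm:
292 = 2×103 + 86
103 = 1×86 + 17
86 = 5×17 + 1
17 = 17×1 + 0
gcd(103, 292) = 1, so the inverse exists.
Back-substitute for 1:
1 = 1×86 − 5×17
  = −5×103 + 6×86
  = 6×292 − 17×103
So 103⁻¹ ≡ −17 ≡ 275 (mod 292).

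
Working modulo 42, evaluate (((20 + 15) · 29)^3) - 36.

20 + 15 = 35
35 · 29 = 1015 ≡ 7 (mod 42)
(7)^3 ≡ 7 (mod 42)
7 - 36 = -29 ≡ 13 (mod 42)

13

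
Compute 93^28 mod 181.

Compute successive squares:
93^1 ≡ 93 (mod 181)
93^2 ≡ 93^2 = 8649 ≡ 142 (mod 181)
93^4 ≡ 142^2 = 20164 ≡ 73 (mod 181)
93^8 ≡ 73^2 = 5329 ≡ 80 (mod 181)
93^16 ≡ 80^2 = 6400 ≡ 65 (mod 181)
93^28 = 93^16 × 93^8 × 93^4 ≡ 65 × 80 × 73 (mod 181).
Accumulate the product:
65 × 80 = 5200 ≡ 132
132 × 73 = 9636 ≡ 43

43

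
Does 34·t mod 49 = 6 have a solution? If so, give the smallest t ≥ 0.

gcd(34, 49) = 1, so a unique solution mod 49 exists.
34⁻¹ ≡ 13 (mod 49).
t ≡ 13·6 ≡ 29 (mod 49).

29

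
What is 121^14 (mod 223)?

74

121^1 ≡ 121 (mod 223)
121^2 ≡ 121^2 = 14641 ≡ 146 (mod 223)
121^4 ≡ 146^2 = 21316 ≡ 131 (mod 223)
121^8 ≡ 131^2 = 17161 ≡ 213 (mod 223)
121^14 = 121^8 · 121^4 · 121^2 ≡ 213 · 131 · 146 (mod 223).
Accumulate the product:
213 · 131 = 27903 ≡ 28
28 · 146 = 4088 ≡ 74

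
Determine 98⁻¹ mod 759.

395

759 = 7×98 + 73
98 = 1×73 + 25
73 = 2×25 + 23
25 = 1×23 + 2
23 = 11×2 + 1
2 = 2×1 + 0
gcd(98, 759) = 1, so the inverse exists.
Bézout: 1 = 47×759 − 364×98.
So 98⁻¹ ≡ −364 ≡ 395 (mod 759).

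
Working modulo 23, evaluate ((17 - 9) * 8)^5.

3

17 - 9 = 8
8 * 8 = 64 ≡ 18 (mod 23)
(18)^5 ≡ 3 (mod 23)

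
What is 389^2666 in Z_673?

98

Using repeated squaring:
389^1 ≡ 389 (mod 673)
389^2 ≡ 389^2 = 151321 ≡ 569 (mod 673)
389^4 ≡ 569^2 = 323761 ≡ 48 (mod 673)
389^8 ≡ 48^2 = 2304 ≡ 285 (mod 673)
389^16 ≡ 285^2 = 81225 ≡ 465 (mod 673)
389^32 ≡ 465^2 = 216225 ≡ 192 (mod 673)
389^64 ≡ 192^2 = 36864 ≡ 522 (mod 673)
389^128 ≡ 522^2 = 272484 ≡ 592 (mod 673)
389^256 ≡ 592^2 = 350464 ≡ 504 (mod 673)
389^512 ≡ 504^2 = 254016 ≡ 295 (mod 673)
389^1024 ≡ 295^2 = 87025 ≡ 208 (mod 673)
389^2048 ≡ 208^2 = 43264 ≡ 192 (mod 673)
389^2666 = 389^2048 · 389^512 · 389^64 · 389^32 · 389^8 · 389^2 ≡ 192 · 295 · 522 · 192 · 285 · 569 (mod 673).
Accumulate the product:
192 · 295 = 56640 ≡ 108
108 · 522 = 56376 ≡ 517
517 · 192 = 99264 ≡ 333
333 · 285 = 94905 ≡ 12
12 · 569 = 6828 ≡ 98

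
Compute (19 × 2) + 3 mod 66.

41

19 × 2 = 38
38 + 3 = 41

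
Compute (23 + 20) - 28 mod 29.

23 + 20 = 43 ≡ 14 (mod 29)
14 - 28 = -14 ≡ 15 (mod 29)

15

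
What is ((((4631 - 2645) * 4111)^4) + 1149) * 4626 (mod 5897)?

2845

4631 - 2645 = 1986
1986 * 4111 = 8164446 ≡ 2998 (mod 5897)
(2998)^4 ≡ 3159 (mod 5897)
3159 + 1149 = 4308
4308 * 4626 = 19928808 ≡ 2845 (mod 5897)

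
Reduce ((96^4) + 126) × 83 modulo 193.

(96)^4 ≡ 181 (mod 193)
181 + 126 = 307 ≡ 114 (mod 193)
114 × 83 = 9462 ≡ 5 (mod 193)

5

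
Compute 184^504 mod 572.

92

Using repeated squaring:
504 in binary is 111111000, i.e. 504 = 256 + 128 + 64 + 32 + 16 + 8.
184^1 ≡ 184 (mod 572)
184^2 ≡ 184^2 = 33856 ≡ 108 (mod 572)
184^4 ≡ 108^2 = 11664 ≡ 224 (mod 572)
184^8 ≡ 224^2 = 50176 ≡ 412 (mod 572)
184^16 ≡ 412^2 = 169744 ≡ 432 (mod 572)
184^32 ≡ 432^2 = 186624 ≡ 152 (mod 572)
184^64 ≡ 152^2 = 23104 ≡ 224 (mod 572)
184^128 ≡ 224^2 = 50176 ≡ 412 (mod 572)
184^256 ≡ 412^2 = 169744 ≡ 432 (mod 572)
184^504 = 184^256 · 184^128 · 184^64 · 184^32 · 184^16 · 184^8 ≡ 432 · 412 · 224 · 152 · 432 · 412 (mod 572).
Accumulate the product:
432 · 412 = 177984 ≡ 92
92 · 224 = 20608 ≡ 16
16 · 152 = 2432 ≡ 144
144 · 432 = 62208 ≡ 432
432 · 412 = 177984 ≡ 92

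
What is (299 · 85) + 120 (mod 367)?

212

299 · 85 = 25415 ≡ 92 (mod 367)
92 + 120 = 212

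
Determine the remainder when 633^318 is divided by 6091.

Compute successive squares:
633^1 ≡ 633 (mod 6091)
633^2 ≡ 633^2 = 400689 ≡ 4774 (mod 6091)
633^4 ≡ 4774^2 = 22791076 ≡ 4645 (mod 6091)
633^8 ≡ 4645^2 = 21576025 ≡ 1703 (mod 6091)
633^16 ≡ 1703^2 = 2900209 ≡ 893 (mod 6091)
633^32 ≡ 893^2 = 797449 ≡ 5619 (mod 6091)
633^64 ≡ 5619^2 = 31573161 ≡ 3508 (mod 6091)
633^128 ≡ 3508^2 = 12306064 ≡ 2244 (mod 6091)
633^256 ≡ 2244^2 = 5035536 ≡ 4370 (mod 6091)
633^318 = 633^256 × 633^32 × 633^16 × 633^8 × 633^4 × 633^2 ≡ 4370 × 5619 × 893 × 1703 × 4645 × 4774 (mod 6091).
Accumulate the product:
4370 × 5619 = 24555030 ≡ 2209
2209 × 893 = 1972637 ≡ 5244
5244 × 1703 = 8930532 ≡ 1126
1126 × 4645 = 5230270 ≡ 4192
4192 × 4774 = 20012608 ≡ 3673

3673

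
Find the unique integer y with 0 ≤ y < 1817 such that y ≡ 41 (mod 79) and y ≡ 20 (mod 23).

79⁻¹ mod 23: 79×7 ≡ 1 (mod 23), so 79⁻¹ ≡ 7.
y = 41 + 79×((20 − 41)×7 mod 23) = 41 + 79×14 = 1147.

1147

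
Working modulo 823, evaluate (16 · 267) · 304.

817

16 · 267 = 4272 ≡ 157 (mod 823)
157 · 304 = 47728 ≡ 817 (mod 823)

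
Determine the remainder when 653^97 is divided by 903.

653^1 ≡ 653 (mod 903)
653^2 ≡ 653^2 = 426409 ≡ 193 (mod 903)
653^4 ≡ 193^2 = 37249 ≡ 226 (mod 903)
653^8 ≡ 226^2 = 51076 ≡ 508 (mod 903)
653^16 ≡ 508^2 = 258064 ≡ 709 (mod 903)
653^32 ≡ 709^2 = 502681 ≡ 613 (mod 903)
653^64 ≡ 613^2 = 375769 ≡ 121 (mod 903)
653^97 = 653^64 * 653^32 * 653^1 ≡ 121 * 613 * 653 (mod 903).
Accumulate the product:
121 * 613 = 74173 ≡ 127
127 * 653 = 82931 ≡ 758

758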